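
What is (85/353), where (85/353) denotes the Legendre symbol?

(85/353)
  = (353/85)    [QR: 85 ≡ 1 mod 4, sign kept]
  = (13/85)    [353 ≡ 13 mod 85]
  = (85/13)    [QR: 13 ≡ 1 mod 4, sign kept]
  = (7/13)    [85 ≡ 7 mod 13]
  = (13/7)    [QR: 13 ≡ 1 mod 4, sign kept]
  = (6/7)    [13 ≡ 6 mod 7]
  = (3/7)    [7 ≡ 7 mod 8 ⇒ (2/7) = +1]
  = -(7/3)    [QR: both ≡ 3 mod 4, sign flips]
  = -(1/3)    [7 ≡ 1 mod 3]
  = -1    [(1/3) = 1]

-1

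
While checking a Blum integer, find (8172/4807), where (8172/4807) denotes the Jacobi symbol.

-1

Reduce the numerator: 8172 ≡ 3365 (mod 4807), so (8172/4807) = (3365/4807).
3365 ≡ 1 (mod 4), so quadratic reciprocity gives (3365/4807) = (4807/3365). Reduce: 4807 ≡ 1442 (mod 3365). Now have (1442/3365).
Factor out 2: 1442 = 2·721. Since 3365 ≡ 5 (mod 8), (2/3365) = -1. Now have -(721/3365).
721 ≡ 1 (mod 4), so quadratic reciprocity gives (721/3365) = (3365/721). Reduce: 3365 ≡ 481 (mod 721). Now have -(481/721).
481 ≡ 1 (mod 4), so quadratic reciprocity gives (481/721) = (721/481). Reduce: 721 ≡ 240 (mod 481). Now have -(240/481).
Factor out 2: 240 = 2^4·15. Since 481 ≡ 1 (mod 8), (2/481) = +1, and (2/481)^4 = +1. Now have -(15/481).
481 ≡ 1 (mod 4), so quadratic reciprocity gives (15/481) = (481/15). Reduce: 481 ≡ 1 (mod 15). Now have -(1/15).
(1/15) = 1. Collecting the sign factors: -1.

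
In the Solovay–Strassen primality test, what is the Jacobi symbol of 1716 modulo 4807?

0

Factor out 2: 1716 = 2^2·429. Since 4807 ≡ 7 (mod 8), (2 / 4807) = +1, and (2 / 4807)^2 = +1. Now have (429 / 4807).
429 ≡ 1 (mod 4), so quadratic reciprocity gives (429 / 4807) = (4807 / 429). Reduce: 4807 ≡ 88 (mod 429). Now have (88 / 429).
Factor out 2: 88 = 2^3·11. Since 429 ≡ 5 (mod 8), (2 / 429) = -1, and (2 / 429)^3 = -1. Now have -(11 / 429).
429 ≡ 1 (mod 4), so quadratic reciprocity gives (11 / 429) = (429 / 11). Reduce: 429 ≡ 0 (mod 11). Now have -(0 / 11).
The numerator is now 0 with denominator 11 > 1: the symbol is 0.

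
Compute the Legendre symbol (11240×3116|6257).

By multiplicativity, (11240·3116|6257) = (11240|6257)·(3116|6257).
First factor (11240|6257):
Reduce the numerator: 11240 ≡ 4983 (mod 6257), so (11240|6257) = (4983|6257).
6257 ≡ 1 (mod 4), so quadratic reciprocity gives (4983|6257) = (6257|4983). Reduce: 6257 ≡ 1274 (mod 4983). Now have (1274|4983).
Factor out 2: 1274 = 2·637. Since 4983 ≡ 7 (mod 8), (2|4983) = +1. Now have (637|4983).
637 ≡ 1 (mod 4), so quadratic reciprocity gives (637|4983) = (4983|637). Reduce: 4983 ≡ 524 (mod 637). Now have (524|637).
Factor out 2: 524 = 2^2·131. Since 637 ≡ 5 (mod 8), (2|637) = -1, and (2|637)^2 = +1. Now have (131|637).
637 ≡ 1 (mod 4), so quadratic reciprocity gives (131|637) = (637|131). Reduce: 637 ≡ 113 (mod 131). Now have (113|131).
113 ≡ 1 (mod 4), so quadratic reciprocity gives (113|131) = (131|113). Reduce: 131 ≡ 18 (mod 113). Now have (18|113).
Factor out 2: 18 = 2·9. Since 113 ≡ 1 (mod 8), (2|113) = +1. Now have (9|113).
9 ≡ 1 (mod 4), so quadratic reciprocity gives (9|113) = (113|9). Reduce: 113 ≡ 5 (mod 9). Now have (5|9).
5 ≡ 1 (mod 4), so quadratic reciprocity gives (5|9) = (9|5). Reduce: 9 ≡ 4 (mod 5). Now have (4|5).
Factor out 2: 4 = 2^2. Since 5 ≡ 5 (mod 8), (2|5) = -1, and (2|5)^2 = +1. Now have (1|5).
(1|5) = 1. Collecting the sign factors: 1.
Second factor (3116|6257):
Factor out 2: 3116 = 2^2·779. Since 6257 ≡ 1 (mod 8), (2|6257) = +1, and (2|6257)^2 = +1. Now have (779|6257).
6257 ≡ 1 (mod 4), so quadratic reciprocity gives (779|6257) = (6257|779). Reduce: 6257 ≡ 25 (mod 779). Now have (25|779).
25 ≡ 1 (mod 4), so quadratic reciprocity gives (25|779) = (779|25). Reduce: 779 ≡ 4 (mod 25). Now have (4|25).
Factor out 2: 4 = 2^2. Since 25 ≡ 1 (mod 8), (2|25) = +1, and (2|25)^2 = +1. Now have (1|25).
(1|25) = 1. Collecting the sign factors: 1.
Product: (1)·(1) = 1.

1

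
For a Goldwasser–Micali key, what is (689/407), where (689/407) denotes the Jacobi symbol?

Reduce the numerator: 689 ≡ 282 (mod 407), so (689/407) = (282/407).
Factor out 2: 282 = 2·141. Since 407 ≡ 7 (mod 8), (2/407) = +1. Now have (141/407).
141 ≡ 1 (mod 4), so quadratic reciprocity gives (141/407) = (407/141). Reduce: 407 ≡ 125 (mod 141). Now have (125/141).
125 ≡ 1 (mod 4), so quadratic reciprocity gives (125/141) = (141/125). Reduce: 141 ≡ 16 (mod 125). Now have (16/125).
Factor out 2: 16 = 2^4. Since 125 ≡ 5 (mod 8), (2/125) = -1, and (2/125)^4 = +1. Now have (1/125).
(1/125) = 1. Collecting the sign factors: 1.

1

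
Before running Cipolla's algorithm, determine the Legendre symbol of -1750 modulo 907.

(-1750/907)
  = -(1750/907)    [907 ≡ 3 mod 4 ⇒ (-1/907) = -1]
  = -(843/907)    [1750 ≡ 843 mod 907]
  = (907/843)    [QR: both ≡ 3 mod 4, sign flips]
  = (64/843)    [907 ≡ 64 mod 843]
  = (1/843)    [843 ≡ 3 mod 8 ⇒ (2/843)^6 = +1]
  = 1    [(1/843) = 1]

1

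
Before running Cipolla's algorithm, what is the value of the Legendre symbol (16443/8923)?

1

Reduce the numerator: 16443 ≡ 7520 (mod 8923), so (16443/8923) = (7520/8923).
Factor out 2: 7520 = 2^5·235. Since 8923 ≡ 3 (mod 8), (2/8923) = -1, and (2/8923)^5 = -1. Now have -(235/8923).
Both 235 ≡ 3 and 8923 ≡ 3 (mod 4), so reciprocity gives (235/8923) = -(8923/235). Reduce: 8923 ≡ 228 (mod 235). Now have (228/235).
Factor out 2: 228 = 2^2·57. Since 235 ≡ 3 (mod 8), (2/235) = -1, and (2/235)^2 = +1. Now have (57/235).
57 ≡ 1 (mod 4), so quadratic reciprocity gives (57/235) = (235/57). Reduce: 235 ≡ 7 (mod 57). Now have (7/57).
57 ≡ 1 (mod 4), so quadratic reciprocity gives (7/57) = (57/7). Reduce: 57 ≡ 1 (mod 7). Now have (1/7).
(1/7) = 1. Collecting the sign factors: 1.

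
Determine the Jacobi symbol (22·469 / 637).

0

By multiplicativity, (22·469 / 637) = (22 / 637)·(469 / 637).
First factor (22 / 637):
Factor out 2: 22 = 2·11. Since 637 ≡ 5 (mod 8), (2 / 637) = -1. Now have -(11 / 637).
637 ≡ 1 (mod 4), so quadratic reciprocity gives (11 / 637) = (637 / 11). Reduce: 637 ≡ 10 (mod 11). Now have -(10 / 11).
Factor out 2: 10 = 2·5. Since 11 ≡ 3 (mod 8), (2 / 11) = -1. Now have (5 / 11).
5 ≡ 1 (mod 4), so quadratic reciprocity gives (5 / 11) = (11 / 5). Reduce: 11 ≡ 1 (mod 5). Now have (1 / 5).
(1 / 5) = 1. Collecting the sign factors: 1.
Second factor (469 / 637):
469 ≡ 1 (mod 4), so quadratic reciprocity gives (469 / 637) = (637 / 469). Reduce: 637 ≡ 168 (mod 469). Now have (168 / 469).
Factor out 2: 168 = 2^3·21. Since 469 ≡ 5 (mod 8), (2 / 469) = -1, and (2 / 469)^3 = -1. Now have -(21 / 469).
21 ≡ 1 (mod 4), so quadratic reciprocity gives (21 / 469) = (469 / 21). Reduce: 469 ≡ 7 (mod 21). Now have -(7 / 21).
21 ≡ 1 (mod 4), so quadratic reciprocity gives (7 / 21) = (21 / 7). Reduce: 21 ≡ 0 (mod 7). Now have -(0 / 7).
The numerator is now 0 with denominator 7 > 1: the symbol is 0.
Product: (1)·(0) = 0.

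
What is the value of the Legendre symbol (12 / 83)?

1

(12 / 83)
  = (3 / 83)    [83 ≡ 3 mod 8 ⇒ (2 / 83)^2 = +1]
  = -(83 / 3)    [QR: both ≡ 3 mod 4, sign flips]
  = -(2 / 3)    [83 ≡ 2 mod 3]
  = (1 / 3)    [3 ≡ 3 mod 8 ⇒ (2 / 3) = -1]
  = 1    [(1 / 3) = 1]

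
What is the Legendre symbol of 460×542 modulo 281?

By multiplicativity, (460·542/281) = (460/281)·(542/281).
First factor (460/281):
Reduce the numerator: 460 ≡ 179 (mod 281), so (460/281) = (179/281).
281 ≡ 1 (mod 4), so quadratic reciprocity gives (179/281) = (281/179). Reduce: 281 ≡ 102 (mod 179). Now have (102/179).
Factor out 2: 102 = 2·51. Since 179 ≡ 3 (mod 8), (2/179) = -1. Now have -(51/179).
Both 51 ≡ 3 and 179 ≡ 3 (mod 4), so reciprocity gives (51/179) = -(179/51). Reduce: 179 ≡ 26 (mod 51). Now have (26/51).
Factor out 2: 26 = 2·13. Since 51 ≡ 3 (mod 8), (2/51) = -1. Now have -(13/51).
13 ≡ 1 (mod 4), so quadratic reciprocity gives (13/51) = (51/13). Reduce: 51 ≡ 12 (mod 13). Now have -(12/13).
Factor out 2: 12 = 2^2·3. Since 13 ≡ 5 (mod 8), (2/13) = -1, and (2/13)^2 = +1. Now have -(3/13).
13 ≡ 1 (mod 4), so quadratic reciprocity gives (3/13) = (13/3). Reduce: 13 ≡ 1 (mod 3). Now have -(1/3).
(1/3) = 1. Collecting the sign factors: -1.
Second factor (542/281):
Reduce the numerator: 542 ≡ 261 (mod 281), so (542/281) = (261/281).
261 ≡ 1 (mod 4), so quadratic reciprocity gives (261/281) = (281/261). Reduce: 281 ≡ 20 (mod 261). Now have (20/261).
Factor out 2: 20 = 2^2·5. Since 261 ≡ 5 (mod 8), (2/261) = -1, and (2/261)^2 = +1. Now have (5/261).
5 ≡ 1 (mod 4), so quadratic reciprocity gives (5/261) = (261/5). Reduce: 261 ≡ 1 (mod 5). Now have (1/5).
(1/5) = 1. Collecting the sign factors: 1.
Product: (-1)·(1) = -1.

-1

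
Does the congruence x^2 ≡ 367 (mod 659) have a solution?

no

Both 367 ≡ 3 and 659 ≡ 3 (mod 4), so reciprocity gives (367|659) = -(659|367). Reduce: 659 ≡ 292 (mod 367). Now have -(292|367).
Factor out 2: 292 = 2^2·73. Since 367 ≡ 7 (mod 8), (2|367) = +1, and (2|367)^2 = +1. Now have -(73|367).
73 ≡ 1 (mod 4), so quadratic reciprocity gives (73|367) = (367|73). Reduce: 367 ≡ 2 (mod 73). Now have -(2|73).
Factor out 2: 2 = 2. Since 73 ≡ 1 (mod 8), (2|73) = +1. Now have -(1|73).
(1|73) = 1. Collecting the sign factors: -1.
The Legendre symbol is -1, so x^2 ≡ 367 (mod 659) has no solution.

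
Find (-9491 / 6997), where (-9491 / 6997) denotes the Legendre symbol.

(-9491 / 6997)
  = (9491 / 6997)    [6997 ≡ 1 mod 4 ⇒ (-1 / 6997) = +1]
  = (2494 / 6997)    [9491 ≡ 2494 mod 6997]
  = -(1247 / 6997)    [6997 ≡ 5 mod 8 ⇒ (2 / 6997) = -1]
  = -(6997 / 1247)    [QR: 6997 ≡ 1 mod 4, sign kept]
  = -(762 / 1247)    [6997 ≡ 762 mod 1247]
  = -(381 / 1247)    [1247 ≡ 7 mod 8 ⇒ (2 / 1247) = +1]
  = -(1247 / 381)    [QR: 381 ≡ 1 mod 4, sign kept]
  = -(104 / 381)    [1247 ≡ 104 mod 381]
  = (13 / 381)    [381 ≡ 5 mod 8 ⇒ (2 / 381)^3 = -1]
  = (381 / 13)    [QR: 13 ≡ 1 mod 4, sign kept]
  = (4 / 13)    [381 ≡ 4 mod 13]
  = (1 / 13)    [13 ≡ 5 mod 8 ⇒ (2 / 13)^2 = +1]
  = 1    [(1 / 13) = 1]

1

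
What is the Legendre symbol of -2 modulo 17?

Pull out -1: (-2/17) = (-1/17)·(2/17). Since 17 ≡ 1 (mod 4), (-1/17) = +1. Now have (2/17).
Factor out 2: 2 = 2. Since 17 ≡ 1 (mod 8), (2/17) = +1. Now have (1/17).
(1/17) = 1. Collecting the sign factors: 1.

1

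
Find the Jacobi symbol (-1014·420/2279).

1

By multiplicativity, (-1014·420/2279) = (-1014/2279)·(420/2279).
First factor (-1014/2279):
(-1014/2279)
  = -(1014/2279)    [2279 ≡ 3 mod 4 ⇒ (-1/2279) = -1]
  = -(507/2279)    [2279 ≡ 7 mod 8 ⇒ (2/2279) = +1]
  = (2279/507)    [QR: both ≡ 3 mod 4, sign flips]
  = (251/507)    [2279 ≡ 251 mod 507]
  = -(507/251)    [QR: both ≡ 3 mod 4, sign flips]
  = -(5/251)    [507 ≡ 5 mod 251]
  = -(251/5)    [QR: 5 ≡ 1 mod 4, sign kept]
  = -(1/5)    [251 ≡ 1 mod 5]
  = -1    [(1/5) = 1]
Second factor (420/2279):
(420/2279)
  = (105/2279)    [2279 ≡ 7 mod 8 ⇒ (2/2279)^2 = +1]
  = (2279/105)    [QR: 105 ≡ 1 mod 4, sign kept]
  = (74/105)    [2279 ≡ 74 mod 105]
  = (37/105)    [105 ≡ 1 mod 8 ⇒ (2/105) = +1]
  = (105/37)    [QR: 37 ≡ 1 mod 4, sign kept]
  = (31/37)    [105 ≡ 31 mod 37]
  = (37/31)    [QR: 37 ≡ 1 mod 4, sign kept]
  = (6/31)    [37 ≡ 6 mod 31]
  = (3/31)    [31 ≡ 7 mod 8 ⇒ (2/31) = +1]
  = -(31/3)    [QR: both ≡ 3 mod 4, sign flips]
  = -(1/3)    [31 ≡ 1 mod 3]
  = -1    [(1/3) = 1]
Product: (-1)·(-1) = 1.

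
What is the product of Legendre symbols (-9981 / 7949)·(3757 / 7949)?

1

By multiplicativity, (-9981·3757 / 7949) = (-9981 / 7949)·(3757 / 7949).
First factor (-9981 / 7949):
(-9981 / 7949)
  = (5917 / 7949)    [-9981 ≡ 5917 mod 7949]
  = (7949 / 5917)    [QR: 5917 ≡ 1 mod 4, sign kept]
  = (2032 / 5917)    [7949 ≡ 2032 mod 5917]
  = (127 / 5917)    [5917 ≡ 5 mod 8 ⇒ (2 / 5917)^4 = +1]
  = (5917 / 127)    [QR: 5917 ≡ 1 mod 4, sign kept]
  = (75 / 127)    [5917 ≡ 75 mod 127]
  = -(127 / 75)    [QR: both ≡ 3 mod 4, sign flips]
  = -(52 / 75)    [127 ≡ 52 mod 75]
  = -(13 / 75)    [75 ≡ 3 mod 8 ⇒ (2 / 75)^2 = +1]
  = -(75 / 13)    [QR: 13 ≡ 1 mod 4, sign kept]
  = -(10 / 13)    [75 ≡ 10 mod 13]
  = (5 / 13)    [13 ≡ 5 mod 8 ⇒ (2 / 13) = -1]
  = (13 / 5)    [QR: 5 ≡ 1 mod 4, sign kept]
  = (3 / 5)    [13 ≡ 3 mod 5]
  = (5 / 3)    [QR: 5 ≡ 1 mod 4, sign kept]
  = (2 / 3)    [5 ≡ 2 mod 3]
  = -(1 / 3)    [3 ≡ 3 mod 8 ⇒ (2 / 3) = -1]
  = -1    [(1 / 3) = 1]
Second factor (3757 / 7949):
(3757 / 7949)
  = (7949 / 3757)    [QR: 3757 ≡ 1 mod 4, sign kept]
  = (435 / 3757)    [7949 ≡ 435 mod 3757]
  = (3757 / 435)    [QR: 3757 ≡ 1 mod 4, sign kept]
  = (277 / 435)    [3757 ≡ 277 mod 435]
  = (435 / 277)    [QR: 277 ≡ 1 mod 4, sign kept]
  = (158 / 277)    [435 ≡ 158 mod 277]
  = -(79 / 277)    [277 ≡ 5 mod 8 ⇒ (2 / 277) = -1]
  = -(277 / 79)    [QR: 277 ≡ 1 mod 4, sign kept]
  = -(40 / 79)    [277 ≡ 40 mod 79]
  = -(5 / 79)    [79 ≡ 7 mod 8 ⇒ (2 / 79)^3 = +1]
  = -(79 / 5)    [QR: 5 ≡ 1 mod 4, sign kept]
  = -(4 / 5)    [79 ≡ 4 mod 5]
  = -(1 / 5)    [5 ≡ 5 mod 8 ⇒ (2 / 5)^2 = +1]
  = -1    [(1 / 5) = 1]
Product: (-1)·(-1) = 1.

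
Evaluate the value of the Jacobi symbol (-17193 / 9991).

(-17193 / 9991)
  = (2789 / 9991)    [-17193 ≡ 2789 mod 9991]
  = (9991 / 2789)    [QR: 2789 ≡ 1 mod 4, sign kept]
  = (1624 / 2789)    [9991 ≡ 1624 mod 2789]
  = -(203 / 2789)    [2789 ≡ 5 mod 8 ⇒ (2 / 2789)^3 = -1]
  = -(2789 / 203)    [QR: 2789 ≡ 1 mod 4, sign kept]
  = -(150 / 203)    [2789 ≡ 150 mod 203]
  = (75 / 203)    [203 ≡ 3 mod 8 ⇒ (2 / 203) = -1]
  = -(203 / 75)    [QR: both ≡ 3 mod 4, sign flips]
  = -(53 / 75)    [203 ≡ 53 mod 75]
  = -(75 / 53)    [QR: 53 ≡ 1 mod 4, sign kept]
  = -(22 / 53)    [75 ≡ 22 mod 53]
  = (11 / 53)    [53 ≡ 5 mod 8 ⇒ (2 / 53) = -1]
  = (53 / 11)    [QR: 53 ≡ 1 mod 4, sign kept]
  = (9 / 11)    [53 ≡ 9 mod 11]
  = (11 / 9)    [QR: 9 ≡ 1 mod 4, sign kept]
  = (2 / 9)    [11 ≡ 2 mod 9]
  = (1 / 9)    [9 ≡ 1 mod 8 ⇒ (2 / 9) = +1]
  = 1    [(1 / 9) = 1]

1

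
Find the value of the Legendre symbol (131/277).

1

(131/277)
  = (277/131)    [QR: 277 ≡ 1 mod 4, sign kept]
  = (15/131)    [277 ≡ 15 mod 131]
  = -(131/15)    [QR: both ≡ 3 mod 4, sign flips]
  = -(11/15)    [131 ≡ 11 mod 15]
  = (15/11)    [QR: both ≡ 3 mod 4, sign flips]
  = (4/11)    [15 ≡ 4 mod 11]
  = (1/11)    [11 ≡ 3 mod 8 ⇒ (2/11)^2 = +1]
  = 1    [(1/11) = 1]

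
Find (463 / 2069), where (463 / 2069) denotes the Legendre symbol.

-1

2069 ≡ 1 (mod 4), so quadratic reciprocity gives (463 / 2069) = (2069 / 463). Reduce: 2069 ≡ 217 (mod 463). Now have (217 / 463).
217 ≡ 1 (mod 4), so quadratic reciprocity gives (217 / 463) = (463 / 217). Reduce: 463 ≡ 29 (mod 217). Now have (29 / 217).
29 ≡ 1 (mod 4), so quadratic reciprocity gives (29 / 217) = (217 / 29). Reduce: 217 ≡ 14 (mod 29). Now have (14 / 29).
Factor out 2: 14 = 2·7. Since 29 ≡ 5 (mod 8), (2 / 29) = -1. Now have -(7 / 29).
29 ≡ 1 (mod 4), so quadratic reciprocity gives (7 / 29) = (29 / 7). Reduce: 29 ≡ 1 (mod 7). Now have -(1 / 7).
(1 / 7) = 1. Collecting the sign factors: -1.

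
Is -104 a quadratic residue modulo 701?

(-104/701)
  = (104/701)    [701 ≡ 1 mod 4 ⇒ (-1/701) = +1]
  = -(13/701)    [701 ≡ 5 mod 8 ⇒ (2/701)^3 = -1]
  = -(701/13)    [QR: 13 ≡ 1 mod 4, sign kept]
  = -(12/13)    [701 ≡ 12 mod 13]
  = -(3/13)    [13 ≡ 5 mod 8 ⇒ (2/13)^2 = +1]
  = -(13/3)    [QR: 13 ≡ 1 mod 4, sign kept]
  = -(1/3)    [13 ≡ 1 mod 3]
  = -1    [(1/3) = 1]
The Legendre symbol is -1, so x^2 ≡ -104 (mod 701) has no solution.

no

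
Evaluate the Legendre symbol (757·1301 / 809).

1

By multiplicativity, (757·1301 / 809) = (757 / 809)·(1301 / 809).
First factor (757 / 809):
757 ≡ 1 (mod 4), so quadratic reciprocity gives (757 / 809) = (809 / 757). Reduce: 809 ≡ 52 (mod 757). Now have (52 / 757).
Factor out 2: 52 = 2^2·13. Since 757 ≡ 5 (mod 8), (2 / 757) = -1, and (2 / 757)^2 = +1. Now have (13 / 757).
13 ≡ 1 (mod 4), so quadratic reciprocity gives (13 / 757) = (757 / 13). Reduce: 757 ≡ 3 (mod 13). Now have (3 / 13).
13 ≡ 1 (mod 4), so quadratic reciprocity gives (3 / 13) = (13 / 3). Reduce: 13 ≡ 1 (mod 3). Now have (1 / 3).
(1 / 3) = 1. Collecting the sign factors: 1.
Second factor (1301 / 809):
Reduce the numerator: 1301 ≡ 492 (mod 809), so (1301 / 809) = (492 / 809).
Factor out 2: 492 = 2^2·123. Since 809 ≡ 1 (mod 8), (2 / 809) = +1, and (2 / 809)^2 = +1. Now have (123 / 809).
809 ≡ 1 (mod 4), so quadratic reciprocity gives (123 / 809) = (809 / 123). Reduce: 809 ≡ 71 (mod 123). Now have (71 / 123).
Both 71 ≡ 3 and 123 ≡ 3 (mod 4), so reciprocity gives (71 / 123) = -(123 / 71). Reduce: 123 ≡ 52 (mod 71). Now have -(52 / 71).
Factor out 2: 52 = 2^2·13. Since 71 ≡ 7 (mod 8), (2 / 71) = +1, and (2 / 71)^2 = +1. Now have -(13 / 71).
13 ≡ 1 (mod 4), so quadratic reciprocity gives (13 / 71) = (71 / 13). Reduce: 71 ≡ 6 (mod 13). Now have -(6 / 13).
Factor out 2: 6 = 2·3. Since 13 ≡ 5 (mod 8), (2 / 13) = -1. Now have (3 / 13).
13 ≡ 1 (mod 4), so quadratic reciprocity gives (3 / 13) = (13 / 3). Reduce: 13 ≡ 1 (mod 3). Now have (1 / 3).
(1 / 3) = 1. Collecting the sign factors: 1.
Product: (1)·(1) = 1.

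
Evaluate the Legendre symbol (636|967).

Factor out 2: 636 = 2^2·159. Since 967 ≡ 7 (mod 8), (2|967) = +1, and (2|967)^2 = +1. Now have (159|967).
Both 159 ≡ 3 and 967 ≡ 3 (mod 4), so reciprocity gives (159|967) = -(967|159). Reduce: 967 ≡ 13 (mod 159). Now have -(13|159).
13 ≡ 1 (mod 4), so quadratic reciprocity gives (13|159) = (159|13). Reduce: 159 ≡ 3 (mod 13). Now have -(3|13).
13 ≡ 1 (mod 4), so quadratic reciprocity gives (3|13) = (13|3). Reduce: 13 ≡ 1 (mod 3). Now have -(1|3).
(1|3) = 1. Collecting the sign factors: -1.

-1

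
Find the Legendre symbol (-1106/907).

(-1106/907)
  = -(1106/907)    [907 ≡ 3 mod 4 ⇒ (-1/907) = -1]
  = -(199/907)    [1106 ≡ 199 mod 907]
  = (907/199)    [QR: both ≡ 3 mod 4, sign flips]
  = (111/199)    [907 ≡ 111 mod 199]
  = -(199/111)    [QR: both ≡ 3 mod 4, sign flips]
  = -(88/111)    [199 ≡ 88 mod 111]
  = -(11/111)    [111 ≡ 7 mod 8 ⇒ (2/111)^3 = +1]
  = (111/11)    [QR: both ≡ 3 mod 4, sign flips]
  = (1/11)    [111 ≡ 1 mod 11]
  = 1    [(1/11) = 1]

1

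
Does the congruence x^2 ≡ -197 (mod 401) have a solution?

(-197|401)
  = (204|401)    [-197 ≡ 204 mod 401]
  = (51|401)    [401 ≡ 1 mod 8 ⇒ (2|401)^2 = +1]
  = (401|51)    [QR: 401 ≡ 1 mod 4, sign kept]
  = (44|51)    [401 ≡ 44 mod 51]
  = (11|51)    [51 ≡ 3 mod 8 ⇒ (2|51)^2 = +1]
  = -(51|11)    [QR: both ≡ 3 mod 4, sign flips]
  = -(7|11)    [51 ≡ 7 mod 11]
  = (11|7)    [QR: both ≡ 3 mod 4, sign flips]
  = (4|7)    [11 ≡ 4 mod 7]
  = (1|7)    [7 ≡ 7 mod 8 ⇒ (2|7)^2 = +1]
  = 1    [(1|7) = 1]
(-197|401) = 1, and 401 is prime, so -197 is a quadratic residue mod 401.

yes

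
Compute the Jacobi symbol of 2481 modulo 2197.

Reduce the numerator: 2481 ≡ 284 (mod 2197), so (2481 / 2197) = (284 / 2197).
Factor out 2: 284 = 2^2·71. Since 2197 ≡ 5 (mod 8), (2 / 2197) = -1, and (2 / 2197)^2 = +1. Now have (71 / 2197).
2197 ≡ 1 (mod 4), so quadratic reciprocity gives (71 / 2197) = (2197 / 71). Reduce: 2197 ≡ 67 (mod 71). Now have (67 / 71).
Both 67 ≡ 3 and 71 ≡ 3 (mod 4), so reciprocity gives (67 / 71) = -(71 / 67). Reduce: 71 ≡ 4 (mod 67). Now have -(4 / 67).
Factor out 2: 4 = 2^2. Since 67 ≡ 3 (mod 8), (2 / 67) = -1, and (2 / 67)^2 = +1. Now have -(1 / 67).
(1 / 67) = 1. Collecting the sign factors: -1.

-1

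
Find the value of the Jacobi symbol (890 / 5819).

-1

(890 / 5819)
  = -(445 / 5819)    [5819 ≡ 3 mod 8 ⇒ (2 / 5819) = -1]
  = -(5819 / 445)    [QR: 445 ≡ 1 mod 4, sign kept]
  = -(34 / 445)    [5819 ≡ 34 mod 445]
  = (17 / 445)    [445 ≡ 5 mod 8 ⇒ (2 / 445) = -1]
  = (445 / 17)    [QR: 17 ≡ 1 mod 4, sign kept]
  = (3 / 17)    [445 ≡ 3 mod 17]
  = (17 / 3)    [QR: 17 ≡ 1 mod 4, sign kept]
  = (2 / 3)    [17 ≡ 2 mod 3]
  = -(1 / 3)    [3 ≡ 3 mod 8 ⇒ (2 / 3) = -1]
  = -1    [(1 / 3) = 1]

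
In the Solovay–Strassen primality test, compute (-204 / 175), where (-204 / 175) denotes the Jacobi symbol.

Reduce the numerator: -204 ≡ 146 (mod 175), so (-204 / 175) = (146 / 175).
Factor out 2: 146 = 2·73. Since 175 ≡ 7 (mod 8), (2 / 175) = +1. Now have (73 / 175).
73 ≡ 1 (mod 4), so quadratic reciprocity gives (73 / 175) = (175 / 73). Reduce: 175 ≡ 29 (mod 73). Now have (29 / 73).
29 ≡ 1 (mod 4), so quadratic reciprocity gives (29 / 73) = (73 / 29). Reduce: 73 ≡ 15 (mod 29). Now have (15 / 29).
29 ≡ 1 (mod 4), so quadratic reciprocity gives (15 / 29) = (29 / 15). Reduce: 29 ≡ 14 (mod 15). Now have (14 / 15).
Factor out 2: 14 = 2·7. Since 15 ≡ 7 (mod 8), (2 / 15) = +1. Now have (7 / 15).
Both 7 ≡ 3 and 15 ≡ 3 (mod 4), so reciprocity gives (7 / 15) = -(15 / 7). Reduce: 15 ≡ 1 (mod 7). Now have -(1 / 7).
(1 / 7) = 1. Collecting the sign factors: -1.

-1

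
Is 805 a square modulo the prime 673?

Reduce the numerator: 805 ≡ 132 (mod 673), so (805/673) = (132/673).
Factor out 2: 132 = 2^2·33. Since 673 ≡ 1 (mod 8), (2/673) = +1, and (2/673)^2 = +1. Now have (33/673).
33 ≡ 1 (mod 4), so quadratic reciprocity gives (33/673) = (673/33). Reduce: 673 ≡ 13 (mod 33). Now have (13/33).
13 ≡ 1 (mod 4), so quadratic reciprocity gives (13/33) = (33/13). Reduce: 33 ≡ 7 (mod 13). Now have (7/13).
13 ≡ 1 (mod 4), so quadratic reciprocity gives (7/13) = (13/7). Reduce: 13 ≡ 6 (mod 7). Now have (6/7).
Factor out 2: 6 = 2·3. Since 7 ≡ 7 (mod 8), (2/7) = +1. Now have (3/7).
Both 3 ≡ 3 and 7 ≡ 3 (mod 4), so reciprocity gives (3/7) = -(7/3). Reduce: 7 ≡ 1 (mod 3). Now have -(1/3).
(1/3) = 1. Collecting the sign factors: -1.
(805/673) = -1, and 673 is prime, so 805 is not a quadratic residue mod 673.

no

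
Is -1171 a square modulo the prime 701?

yes

Pull out -1: (-1171/701) = (-1/701)·(1171/701). Since 701 ≡ 1 (mod 4), (-1/701) = +1. Now have (1171/701).
Reduce the numerator: 1171 ≡ 470 (mod 701), so (1171/701) = (470/701).
Factor out 2: 470 = 2·235. Since 701 ≡ 5 (mod 8), (2/701) = -1. Now have -(235/701).
701 ≡ 1 (mod 4), so quadratic reciprocity gives (235/701) = (701/235). Reduce: 701 ≡ 231 (mod 235). Now have -(231/235).
Both 231 ≡ 3 and 235 ≡ 3 (mod 4), so reciprocity gives (231/235) = -(235/231). Reduce: 235 ≡ 4 (mod 231). Now have (4/231).
Factor out 2: 4 = 2^2. Since 231 ≡ 7 (mod 8), (2/231) = +1, and (2/231)^2 = +1. Now have (1/231).
(1/231) = 1. Collecting the sign factors: 1.
The Legendre symbol is 1, so x^2 ≡ -1171 (mod 701) has solution.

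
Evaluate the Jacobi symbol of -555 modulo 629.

0

(-555 / 629)
  = (74 / 629)    [-555 ≡ 74 mod 629]
  = -(37 / 629)    [629 ≡ 5 mod 8 ⇒ (2 / 629) = -1]
  = -(629 / 37)    [QR: 37 ≡ 1 mod 4, sign kept]
  = -(0 / 37)    [629 ≡ 0 mod 37]
  = 0    [numerator 0, gcd > 1]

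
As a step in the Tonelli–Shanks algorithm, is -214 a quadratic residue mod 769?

(-214/769)
  = (555/769)    [-214 ≡ 555 mod 769]
  = (769/555)    [QR: 769 ≡ 1 mod 4, sign kept]
  = (214/555)    [769 ≡ 214 mod 555]
  = -(107/555)    [555 ≡ 3 mod 8 ⇒ (2/555) = -1]
  = (555/107)    [QR: both ≡ 3 mod 4, sign flips]
  = (20/107)    [555 ≡ 20 mod 107]
  = (5/107)    [107 ≡ 3 mod 8 ⇒ (2/107)^2 = +1]
  = (107/5)    [QR: 5 ≡ 1 mod 4, sign kept]
  = (2/5)    [107 ≡ 2 mod 5]
  = -(1/5)    [5 ≡ 5 mod 8 ⇒ (2/5) = -1]
  = -1    [(1/5) = 1]
The Legendre symbol is -1, so x^2 ≡ -214 (mod 769) has no solution.

no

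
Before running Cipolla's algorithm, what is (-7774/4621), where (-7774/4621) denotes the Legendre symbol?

1

(-7774/4621)
  = (7774/4621)    [4621 ≡ 1 mod 4 ⇒ (-1/4621) = +1]
  = (3153/4621)    [7774 ≡ 3153 mod 4621]
  = (4621/3153)    [QR: 3153 ≡ 1 mod 4, sign kept]
  = (1468/3153)    [4621 ≡ 1468 mod 3153]
  = (367/3153)    [3153 ≡ 1 mod 8 ⇒ (2/3153)^2 = +1]
  = (3153/367)    [QR: 3153 ≡ 1 mod 4, sign kept]
  = (217/367)    [3153 ≡ 217 mod 367]
  = (367/217)    [QR: 217 ≡ 1 mod 4, sign kept]
  = (150/217)    [367 ≡ 150 mod 217]
  = (75/217)    [217 ≡ 1 mod 8 ⇒ (2/217) = +1]
  = (217/75)    [QR: 217 ≡ 1 mod 4, sign kept]
  = (67/75)    [217 ≡ 67 mod 75]
  = -(75/67)    [QR: both ≡ 3 mod 4, sign flips]
  = -(8/67)    [75 ≡ 8 mod 67]
  = (1/67)    [67 ≡ 3 mod 8 ⇒ (2/67)^3 = -1]
  = 1    [(1/67) = 1]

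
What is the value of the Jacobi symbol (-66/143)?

0

(-66/143)
  = (77/143)    [-66 ≡ 77 mod 143]
  = (143/77)    [QR: 77 ≡ 1 mod 4, sign kept]
  = (66/77)    [143 ≡ 66 mod 77]
  = -(33/77)    [77 ≡ 5 mod 8 ⇒ (2/77) = -1]
  = -(77/33)    [QR: 33 ≡ 1 mod 4, sign kept]
  = -(11/33)    [77 ≡ 11 mod 33]
  = -(33/11)    [QR: 33 ≡ 1 mod 4, sign kept]
  = -(0/11)    [33 ≡ 0 mod 11]
  = 0    [numerator 0, gcd > 1]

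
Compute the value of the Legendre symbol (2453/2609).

2453 ≡ 1 (mod 4), so quadratic reciprocity gives (2453/2609) = (2609/2453). Reduce: 2609 ≡ 156 (mod 2453). Now have (156/2453).
Factor out 2: 156 = 2^2·39. Since 2453 ≡ 5 (mod 8), (2/2453) = -1, and (2/2453)^2 = +1. Now have (39/2453).
2453 ≡ 1 (mod 4), so quadratic reciprocity gives (39/2453) = (2453/39). Reduce: 2453 ≡ 35 (mod 39). Now have (35/39).
Both 35 ≡ 3 and 39 ≡ 3 (mod 4), so reciprocity gives (35/39) = -(39/35). Reduce: 39 ≡ 4 (mod 35). Now have -(4/35).
Factor out 2: 4 = 2^2. Since 35 ≡ 3 (mod 8), (2/35) = -1, and (2/35)^2 = +1. Now have -(1/35).
(1/35) = 1. Collecting the sign factors: -1.

-1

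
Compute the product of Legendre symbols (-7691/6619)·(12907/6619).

By multiplicativity, (-7691·12907/6619) = (-7691/6619)·(12907/6619).
First factor (-7691/6619):
Pull out -1: (-7691/6619) = (-1/6619)·(7691/6619). Since 6619 ≡ 3 (mod 4), (-1/6619) = -1. Now have -(7691/6619).
Reduce the numerator: 7691 ≡ 1072 (mod 6619), so (7691/6619) = (1072/6619).
Factor out 2: 1072 = 2^4·67. Since 6619 ≡ 3 (mod 8), (2/6619) = -1, and (2/6619)^4 = +1. Now have -(67/6619).
Both 67 ≡ 3 and 6619 ≡ 3 (mod 4), so reciprocity gives (67/6619) = -(6619/67). Reduce: 6619 ≡ 53 (mod 67). Now have (53/67).
53 ≡ 1 (mod 4), so quadratic reciprocity gives (53/67) = (67/53). Reduce: 67 ≡ 14 (mod 53). Now have (14/53).
Factor out 2: 14 = 2·7. Since 53 ≡ 5 (mod 8), (2/53) = -1. Now have -(7/53).
53 ≡ 1 (mod 4), so quadratic reciprocity gives (7/53) = (53/7). Reduce: 53 ≡ 4 (mod 7). Now have -(4/7).
Factor out 2: 4 = 2^2. Since 7 ≡ 7 (mod 8), (2/7) = +1, and (2/7)^2 = +1. Now have -(1/7).
(1/7) = 1. Collecting the sign factors: -1.
Second factor (12907/6619):
Reduce the numerator: 12907 ≡ 6288 (mod 6619), so (12907/6619) = (6288/6619).
Factor out 2: 6288 = 2^4·393. Since 6619 ≡ 3 (mod 8), (2/6619) = -1, and (2/6619)^4 = +1. Now have (393/6619).
393 ≡ 1 (mod 4), so quadratic reciprocity gives (393/6619) = (6619/393). Reduce: 6619 ≡ 331 (mod 393). Now have (331/393).
393 ≡ 1 (mod 4), so quadratic reciprocity gives (331/393) = (393/331). Reduce: 393 ≡ 62 (mod 331). Now have (62/331).
Factor out 2: 62 = 2·31. Since 331 ≡ 3 (mod 8), (2/331) = -1. Now have -(31/331).
Both 31 ≡ 3 and 331 ≡ 3 (mod 4), so reciprocity gives (31/331) = -(331/31). Reduce: 331 ≡ 21 (mod 31). Now have (21/31).
21 ≡ 1 (mod 4), so quadratic reciprocity gives (21/31) = (31/21). Reduce: 31 ≡ 10 (mod 21). Now have (10/21).
Factor out 2: 10 = 2·5. Since 21 ≡ 5 (mod 8), (2/21) = -1. Now have -(5/21).
5 ≡ 1 (mod 4), so quadratic reciprocity gives (5/21) = (21/5). Reduce: 21 ≡ 1 (mod 5). Now have -(1/5).
(1/5) = 1. Collecting the sign factors: -1.
Product: (-1)·(-1) = 1.

1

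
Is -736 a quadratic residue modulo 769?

Reduce the numerator: -736 ≡ 33 (mod 769), so (-736/769) = (33/769).
33 ≡ 1 (mod 4), so quadratic reciprocity gives (33/769) = (769/33). Reduce: 769 ≡ 10 (mod 33). Now have (10/33).
Factor out 2: 10 = 2·5. Since 33 ≡ 1 (mod 8), (2/33) = +1. Now have (5/33).
5 ≡ 1 (mod 4), so quadratic reciprocity gives (5/33) = (33/5). Reduce: 33 ≡ 3 (mod 5). Now have (3/5).
5 ≡ 1 (mod 4), so quadratic reciprocity gives (3/5) = (5/3). Reduce: 5 ≡ 2 (mod 3). Now have (2/3).
Factor out 2: 2 = 2. Since 3 ≡ 3 (mod 8), (2/3) = -1. Now have -(1/3).
(1/3) = 1. Collecting the sign factors: -1.
(-736/769) = -1, and 769 is prime, so -736 is not a quadratic residue mod 769.

no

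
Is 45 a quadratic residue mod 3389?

(45/3389)
  = (3389/45)    [QR: 45 ≡ 1 mod 4, sign kept]
  = (14/45)    [3389 ≡ 14 mod 45]
  = -(7/45)    [45 ≡ 5 mod 8 ⇒ (2/45) = -1]
  = -(45/7)    [QR: 45 ≡ 1 mod 4, sign kept]
  = -(3/7)    [45 ≡ 3 mod 7]
  = (7/3)    [QR: both ≡ 3 mod 4, sign flips]
  = (1/3)    [7 ≡ 1 mod 3]
  = 1    [(1/3) = 1]
(45/3389) = 1, and 3389 is prime, so 45 is a quadratic residue mod 3389.

yes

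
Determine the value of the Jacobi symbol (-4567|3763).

Reduce the numerator: -4567 ≡ 2959 (mod 3763), so (-4567|3763) = (2959|3763).
Both 2959 ≡ 3 and 3763 ≡ 3 (mod 4), so reciprocity gives (2959|3763) = -(3763|2959). Reduce: 3763 ≡ 804 (mod 2959). Now have -(804|2959).
Factor out 2: 804 = 2^2·201. Since 2959 ≡ 7 (mod 8), (2|2959) = +1, and (2|2959)^2 = +1. Now have -(201|2959).
201 ≡ 1 (mod 4), so quadratic reciprocity gives (201|2959) = (2959|201). Reduce: 2959 ≡ 145 (mod 201). Now have -(145|201).
145 ≡ 1 (mod 4), so quadratic reciprocity gives (145|201) = (201|145). Reduce: 201 ≡ 56 (mod 145). Now have -(56|145).
Factor out 2: 56 = 2^3·7. Since 145 ≡ 1 (mod 8), (2|145) = +1, and (2|145)^3 = +1. Now have -(7|145).
145 ≡ 1 (mod 4), so quadratic reciprocity gives (7|145) = (145|7). Reduce: 145 ≡ 5 (mod 7). Now have -(5|7).
5 ≡ 1 (mod 4), so quadratic reciprocity gives (5|7) = (7|5). Reduce: 7 ≡ 2 (mod 5). Now have -(2|5).
Factor out 2: 2 = 2. Since 5 ≡ 5 (mod 8), (2|5) = -1. Now have (1|5).
(1|5) = 1. Collecting the sign factors: 1.

1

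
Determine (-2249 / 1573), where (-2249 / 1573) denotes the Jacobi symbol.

0

Pull out -1: (-2249 / 1573) = (-1 / 1573)·(2249 / 1573). Since 1573 ≡ 1 (mod 4), (-1 / 1573) = +1. Now have (2249 / 1573).
Reduce the numerator: 2249 ≡ 676 (mod 1573), so (2249 / 1573) = (676 / 1573).
Factor out 2: 676 = 2^2·169. Since 1573 ≡ 5 (mod 8), (2 / 1573) = -1, and (2 / 1573)^2 = +1. Now have (169 / 1573).
169 ≡ 1 (mod 4), so quadratic reciprocity gives (169 / 1573) = (1573 / 169). Reduce: 1573 ≡ 52 (mod 169). Now have (52 / 169).
Factor out 2: 52 = 2^2·13. Since 169 ≡ 1 (mod 8), (2 / 169) = +1, and (2 / 169)^2 = +1. Now have (13 / 169).
13 ≡ 1 (mod 4), so quadratic reciprocity gives (13 / 169) = (169 / 13). Reduce: 169 ≡ 0 (mod 13). Now have (0 / 13).
The numerator is now 0 with denominator 13 > 1: the symbol is 0.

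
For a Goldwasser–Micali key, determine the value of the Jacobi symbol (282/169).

Reduce the numerator: 282 ≡ 113 (mod 169), so (282/169) = (113/169).
113 ≡ 1 (mod 4), so quadratic reciprocity gives (113/169) = (169/113). Reduce: 169 ≡ 56 (mod 113). Now have (56/113).
Factor out 2: 56 = 2^3·7. Since 113 ≡ 1 (mod 8), (2/113) = +1, and (2/113)^3 = +1. Now have (7/113).
113 ≡ 1 (mod 4), so quadratic reciprocity gives (7/113) = (113/7). Reduce: 113 ≡ 1 (mod 7). Now have (1/7).
(1/7) = 1. Collecting the sign factors: 1.

1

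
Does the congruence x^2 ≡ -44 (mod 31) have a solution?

Pull out -1: (-44/31) = (-1/31)·(44/31). Since 31 ≡ 3 (mod 4), (-1/31) = -1. Now have -(44/31).
Reduce the numerator: 44 ≡ 13 (mod 31), so (44/31) = (13/31).
13 ≡ 1 (mod 4), so quadratic reciprocity gives (13/31) = (31/13). Reduce: 31 ≡ 5 (mod 13). Now have -(5/13).
5 ≡ 1 (mod 4), so quadratic reciprocity gives (5/13) = (13/5). Reduce: 13 ≡ 3 (mod 5). Now have -(3/5).
5 ≡ 1 (mod 4), so quadratic reciprocity gives (3/5) = (5/3). Reduce: 5 ≡ 2 (mod 3). Now have -(2/3).
Factor out 2: 2 = 2. Since 3 ≡ 3 (mod 8), (2/3) = -1. Now have (1/3).
(1/3) = 1. Collecting the sign factors: 1.
The Legendre symbol is 1, so x^2 ≡ -44 (mod 31) has solution.

yes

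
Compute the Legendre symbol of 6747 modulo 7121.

7121 ≡ 1 (mod 4), so quadratic reciprocity gives (6747 / 7121) = (7121 / 6747). Reduce: 7121 ≡ 374 (mod 6747). Now have (374 / 6747).
Factor out 2: 374 = 2·187. Since 6747 ≡ 3 (mod 8), (2 / 6747) = -1. Now have -(187 / 6747).
Both 187 ≡ 3 and 6747 ≡ 3 (mod 4), so reciprocity gives (187 / 6747) = -(6747 / 187). Reduce: 6747 ≡ 15 (mod 187). Now have (15 / 187).
Both 15 ≡ 3 and 187 ≡ 3 (mod 4), so reciprocity gives (15 / 187) = -(187 / 15). Reduce: 187 ≡ 7 (mod 15). Now have -(7 / 15).
Both 7 ≡ 3 and 15 ≡ 3 (mod 4), so reciprocity gives (7 / 15) = -(15 / 7). Reduce: 15 ≡ 1 (mod 7). Now have (1 / 7).
(1 / 7) = 1. Collecting the sign factors: 1.

1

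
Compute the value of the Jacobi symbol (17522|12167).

Reduce the numerator: 17522 ≡ 5355 (mod 12167), so (17522|12167) = (5355|12167).
Both 5355 ≡ 3 and 12167 ≡ 3 (mod 4), so reciprocity gives (5355|12167) = -(12167|5355). Reduce: 12167 ≡ 1457 (mod 5355). Now have -(1457|5355).
1457 ≡ 1 (mod 4), so quadratic reciprocity gives (1457|5355) = (5355|1457). Reduce: 5355 ≡ 984 (mod 1457). Now have -(984|1457).
Factor out 2: 984 = 2^3·123. Since 1457 ≡ 1 (mod 8), (2|1457) = +1, and (2|1457)^3 = +1. Now have -(123|1457).
1457 ≡ 1 (mod 4), so quadratic reciprocity gives (123|1457) = (1457|123). Reduce: 1457 ≡ 104 (mod 123). Now have -(104|123).
Factor out 2: 104 = 2^3·13. Since 123 ≡ 3 (mod 8), (2|123) = -1, and (2|123)^3 = -1. Now have (13|123).
13 ≡ 1 (mod 4), so quadratic reciprocity gives (13|123) = (123|13). Reduce: 123 ≡ 6 (mod 13). Now have (6|13).
Factor out 2: 6 = 2·3. Since 13 ≡ 5 (mod 8), (2|13) = -1. Now have -(3|13).
13 ≡ 1 (mod 4), so quadratic reciprocity gives (3|13) = (13|3). Reduce: 13 ≡ 1 (mod 3). Now have -(1|3).
(1|3) = 1. Collecting the sign factors: -1.

-1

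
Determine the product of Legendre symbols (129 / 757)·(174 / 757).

-1

By multiplicativity, (129·174 / 757) = (129 / 757)·(174 / 757).
First factor (129 / 757):
129 ≡ 1 (mod 4), so quadratic reciprocity gives (129 / 757) = (757 / 129). Reduce: 757 ≡ 112 (mod 129). Now have (112 / 129).
Factor out 2: 112 = 2^4·7. Since 129 ≡ 1 (mod 8), (2 / 129) = +1, and (2 / 129)^4 = +1. Now have (7 / 129).
129 ≡ 1 (mod 4), so quadratic reciprocity gives (7 / 129) = (129 / 7). Reduce: 129 ≡ 3 (mod 7). Now have (3 / 7).
Both 3 ≡ 3 and 7 ≡ 3 (mod 4), so reciprocity gives (3 / 7) = -(7 / 3). Reduce: 7 ≡ 1 (mod 3). Now have -(1 / 3).
(1 / 3) = 1. Collecting the sign factors: -1.
Second factor (174 / 757):
Factor out 2: 174 = 2·87. Since 757 ≡ 5 (mod 8), (2 / 757) = -1. Now have -(87 / 757).
757 ≡ 1 (mod 4), so quadratic reciprocity gives (87 / 757) = (757 / 87). Reduce: 757 ≡ 61 (mod 87). Now have -(61 / 87).
61 ≡ 1 (mod 4), so quadratic reciprocity gives (61 / 87) = (87 / 61). Reduce: 87 ≡ 26 (mod 61). Now have -(26 / 61).
Factor out 2: 26 = 2·13. Since 61 ≡ 5 (mod 8), (2 / 61) = -1. Now have (13 / 61).
13 ≡ 1 (mod 4), so quadratic reciprocity gives (13 / 61) = (61 / 13). Reduce: 61 ≡ 9 (mod 13). Now have (9 / 13).
9 ≡ 1 (mod 4), so quadratic reciprocity gives (9 / 13) = (13 / 9). Reduce: 13 ≡ 4 (mod 9). Now have (4 / 9).
Factor out 2: 4 = 2^2. Since 9 ≡ 1 (mod 8), (2 / 9) = +1, and (2 / 9)^2 = +1. Now have (1 / 9).
(1 / 9) = 1. Collecting the sign factors: 1.
Product: (-1)·(1) = -1.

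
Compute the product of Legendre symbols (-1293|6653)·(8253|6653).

By multiplicativity, (-1293·8253|6653) = (-1293|6653)·(8253|6653).
First factor (-1293|6653):
(-1293|6653)
  = (1293|6653)    [6653 ≡ 1 mod 4 ⇒ (-1|6653) = +1]
  = (6653|1293)    [QR: 1293 ≡ 1 mod 4, sign kept]
  = (188|1293)    [6653 ≡ 188 mod 1293]
  = (47|1293)    [1293 ≡ 5 mod 8 ⇒ (2|1293)^2 = +1]
  = (1293|47)    [QR: 1293 ≡ 1 mod 4, sign kept]
  = (24|47)    [1293 ≡ 24 mod 47]
  = (3|47)    [47 ≡ 7 mod 8 ⇒ (2|47)^3 = +1]
  = -(47|3)    [QR: both ≡ 3 mod 4, sign flips]
  = -(2|3)    [47 ≡ 2 mod 3]
  = (1|3)    [3 ≡ 3 mod 8 ⇒ (2|3) = -1]
  = 1    [(1|3) = 1]
Second factor (8253|6653):
(8253|6653)
  = (1600|6653)    [8253 ≡ 1600 mod 6653]
  = (25|6653)    [6653 ≡ 5 mod 8 ⇒ (2|6653)^6 = +1]
  = (6653|25)    [QR: 25 ≡ 1 mod 4, sign kept]
  = (3|25)    [6653 ≡ 3 mod 25]
  = (25|3)    [QR: 25 ≡ 1 mod 4, sign kept]
  = (1|3)    [25 ≡ 1 mod 3]
  = 1    [(1|3) = 1]
Product: (1)·(1) = 1.

1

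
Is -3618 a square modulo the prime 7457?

yes

Pull out -1: (-3618/7457) = (-1/7457)·(3618/7457). Since 7457 ≡ 1 (mod 4), (-1/7457) = +1. Now have (3618/7457).
Factor out 2: 3618 = 2·1809. Since 7457 ≡ 1 (mod 8), (2/7457) = +1. Now have (1809/7457).
1809 ≡ 1 (mod 4), so quadratic reciprocity gives (1809/7457) = (7457/1809). Reduce: 7457 ≡ 221 (mod 1809). Now have (221/1809).
221 ≡ 1 (mod 4), so quadratic reciprocity gives (221/1809) = (1809/221). Reduce: 1809 ≡ 41 (mod 221). Now have (41/221).
41 ≡ 1 (mod 4), so quadratic reciprocity gives (41/221) = (221/41). Reduce: 221 ≡ 16 (mod 41). Now have (16/41).
Factor out 2: 16 = 2^4. Since 41 ≡ 1 (mod 8), (2/41) = +1, and (2/41)^4 = +1. Now have (1/41).
(1/41) = 1. Collecting the sign factors: 1.
(-3618/7457) = 1, and 7457 is prime, so -3618 is a quadratic residue mod 7457.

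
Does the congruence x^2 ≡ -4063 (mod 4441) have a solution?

Reduce the numerator: -4063 ≡ 378 (mod 4441), so (-4063/4441) = (378/4441).
Factor out 2: 378 = 2·189. Since 4441 ≡ 1 (mod 8), (2/4441) = +1. Now have (189/4441).
189 ≡ 1 (mod 4), so quadratic reciprocity gives (189/4441) = (4441/189). Reduce: 4441 ≡ 94 (mod 189). Now have (94/189).
Factor out 2: 94 = 2·47. Since 189 ≡ 5 (mod 8), (2/189) = -1. Now have -(47/189).
189 ≡ 1 (mod 4), so quadratic reciprocity gives (47/189) = (189/47). Reduce: 189 ≡ 1 (mod 47). Now have -(1/47).
(1/47) = 1. Collecting the sign factors: -1.
(-4063/4441) = -1, and 4441 is prime, so -4063 is not a quadratic residue mod 4441.

no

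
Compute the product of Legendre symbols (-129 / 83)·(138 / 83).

By multiplicativity, (-129·138 / 83) = (-129 / 83)·(138 / 83).
First factor (-129 / 83):
Reduce the numerator: -129 ≡ 37 (mod 83), so (-129 / 83) = (37 / 83).
37 ≡ 1 (mod 4), so quadratic reciprocity gives (37 / 83) = (83 / 37). Reduce: 83 ≡ 9 (mod 37). Now have (9 / 37).
9 ≡ 1 (mod 4), so quadratic reciprocity gives (9 / 37) = (37 / 9). Reduce: 37 ≡ 1 (mod 9). Now have (1 / 9).
(1 / 9) = 1. Collecting the sign factors: 1.
Second factor (138 / 83):
Reduce the numerator: 138 ≡ 55 (mod 83), so (138 / 83) = (55 / 83).
Both 55 ≡ 3 and 83 ≡ 3 (mod 4), so reciprocity gives (55 / 83) = -(83 / 55). Reduce: 83 ≡ 28 (mod 55). Now have -(28 / 55).
Factor out 2: 28 = 2^2·7. Since 55 ≡ 7 (mod 8), (2 / 55) = +1, and (2 / 55)^2 = +1. Now have -(7 / 55).
Both 7 ≡ 3 and 55 ≡ 3 (mod 4), so reciprocity gives (7 / 55) = -(55 / 7). Reduce: 55 ≡ 6 (mod 7). Now have (6 / 7).
Factor out 2: 6 = 2·3. Since 7 ≡ 7 (mod 8), (2 / 7) = +1. Now have (3 / 7).
Both 3 ≡ 3 and 7 ≡ 3 (mod 4), so reciprocity gives (3 / 7) = -(7 / 3). Reduce: 7 ≡ 1 (mod 3). Now have -(1 / 3).
(1 / 3) = 1. Collecting the sign factors: -1.
Product: (1)·(-1) = -1.

-1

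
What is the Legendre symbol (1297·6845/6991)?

By multiplicativity, (1297·6845/6991) = (1297/6991)·(6845/6991).
First factor (1297/6991):
1297 ≡ 1 (mod 4), so quadratic reciprocity gives (1297/6991) = (6991/1297). Reduce: 6991 ≡ 506 (mod 1297). Now have (506/1297).
Factor out 2: 506 = 2·253. Since 1297 ≡ 1 (mod 8), (2/1297) = +1. Now have (253/1297).
253 ≡ 1 (mod 4), so quadratic reciprocity gives (253/1297) = (1297/253). Reduce: 1297 ≡ 32 (mod 253). Now have (32/253).
Factor out 2: 32 = 2^5. Since 253 ≡ 5 (mod 8), (2/253) = -1, and (2/253)^5 = -1. Now have -(1/253).
(1/253) = 1. Collecting the sign factors: -1.
Second factor (6845/6991):
6845 ≡ 1 (mod 4), so quadratic reciprocity gives (6845/6991) = (6991/6845). Reduce: 6991 ≡ 146 (mod 6845). Now have (146/6845).
Factor out 2: 146 = 2·73. Since 6845 ≡ 5 (mod 8), (2/6845) = -1. Now have -(73/6845).
73 ≡ 1 (mod 4), so quadratic reciprocity gives (73/6845) = (6845/73). Reduce: 6845 ≡ 56 (mod 73). Now have -(56/73).
Factor out 2: 56 = 2^3·7. Since 73 ≡ 1 (mod 8), (2/73) = +1, and (2/73)^3 = +1. Now have -(7/73).
73 ≡ 1 (mod 4), so quadratic reciprocity gives (7/73) = (73/7). Reduce: 73 ≡ 3 (mod 7). Now have -(3/7).
Both 3 ≡ 3 and 7 ≡ 3 (mod 4), so reciprocity gives (3/7) = -(7/3). Reduce: 7 ≡ 1 (mod 3). Now have (1/3).
(1/3) = 1. Collecting the sign factors: 1.
Product: (-1)·(1) = -1.

-1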